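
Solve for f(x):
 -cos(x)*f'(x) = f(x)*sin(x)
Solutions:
 f(x) = C1*cos(x)


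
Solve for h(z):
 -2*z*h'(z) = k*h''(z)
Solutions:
 h(z) = C1 + C2*sqrt(k)*erf(z*sqrt(1/k))


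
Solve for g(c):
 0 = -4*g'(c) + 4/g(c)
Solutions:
 g(c) = -sqrt(C1 + 2*c)
 g(c) = sqrt(C1 + 2*c)


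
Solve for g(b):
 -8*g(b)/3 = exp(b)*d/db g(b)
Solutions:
 g(b) = C1*exp(8*exp(-b)/3)


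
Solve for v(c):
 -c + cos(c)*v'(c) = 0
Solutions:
 v(c) = C1 + Integral(c/cos(c), c)


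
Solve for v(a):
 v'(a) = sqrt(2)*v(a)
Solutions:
 v(a) = C1*exp(sqrt(2)*a)


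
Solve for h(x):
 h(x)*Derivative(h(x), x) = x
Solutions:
 h(x) = -sqrt(C1 + x^2)
 h(x) = sqrt(C1 + x^2)


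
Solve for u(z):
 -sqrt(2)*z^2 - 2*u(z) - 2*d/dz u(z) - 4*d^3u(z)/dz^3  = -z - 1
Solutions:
 u(z) = C1*exp(-6^(1/3)*z*(-(9 + sqrt(87))^(1/3) + 6^(1/3)/(9 + sqrt(87))^(1/3))/12)*sin(2^(1/3)*3^(1/6)*z*(3*2^(1/3)/(9 + sqrt(87))^(1/3) + 3^(2/3)*(9 + sqrt(87))^(1/3))/12) + C2*exp(-6^(1/3)*z*(-(9 + sqrt(87))^(1/3) + 6^(1/3)/(9 + sqrt(87))^(1/3))/12)*cos(2^(1/3)*3^(1/6)*z*(3*2^(1/3)/(9 + sqrt(87))^(1/3) + 3^(2/3)*(9 + sqrt(87))^(1/3))/12) + C3*exp(6^(1/3)*z*(-(9 + sqrt(87))^(1/3) + 6^(1/3)/(9 + sqrt(87))^(1/3))/6) - sqrt(2)*z^2/2 + z/2 + sqrt(2)*z - sqrt(2)


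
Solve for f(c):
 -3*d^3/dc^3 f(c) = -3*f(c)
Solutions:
 f(c) = C3*exp(c) + (C1*sin(sqrt(3)*c/2) + C2*cos(sqrt(3)*c/2))*exp(-c/2)


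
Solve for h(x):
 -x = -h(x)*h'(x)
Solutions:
 h(x) = -sqrt(C1 + x^2)
 h(x) = sqrt(C1 + x^2)


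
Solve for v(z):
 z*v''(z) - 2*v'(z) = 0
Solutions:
 v(z) = C1 + C2*z^3


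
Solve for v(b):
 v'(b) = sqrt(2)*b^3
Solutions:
 v(b) = C1 + sqrt(2)*b^4/4


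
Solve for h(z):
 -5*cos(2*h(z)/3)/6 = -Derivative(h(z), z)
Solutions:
 -5*z/6 - 3*log(sin(2*h(z)/3) - 1)/4 + 3*log(sin(2*h(z)/3) + 1)/4 = C1


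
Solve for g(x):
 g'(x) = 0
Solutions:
 g(x) = C1


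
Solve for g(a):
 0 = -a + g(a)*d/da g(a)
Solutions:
 g(a) = -sqrt(C1 + a^2)
 g(a) = sqrt(C1 + a^2)


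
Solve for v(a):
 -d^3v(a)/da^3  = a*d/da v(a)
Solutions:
 v(a) = C1 + Integral(C2*airyai(-a) + C3*airybi(-a), a)


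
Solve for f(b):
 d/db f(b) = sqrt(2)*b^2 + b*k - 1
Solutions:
 f(b) = C1 + sqrt(2)*b^3/3 + b^2*k/2 - b


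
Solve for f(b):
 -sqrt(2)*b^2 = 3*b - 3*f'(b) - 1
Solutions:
 f(b) = C1 + sqrt(2)*b^3/9 + b^2/2 - b/3


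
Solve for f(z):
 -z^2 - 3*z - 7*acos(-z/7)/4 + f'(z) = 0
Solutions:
 f(z) = C1 + z^3/3 + 3*z^2/2 + 7*z*acos(-z/7)/4 + 7*sqrt(49 - z^2)/4


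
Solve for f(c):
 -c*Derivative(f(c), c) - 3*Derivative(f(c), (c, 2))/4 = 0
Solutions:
 f(c) = C1 + C2*erf(sqrt(6)*c/3)


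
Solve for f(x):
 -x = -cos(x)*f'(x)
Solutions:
 f(x) = C1 + Integral(x/cos(x), x)


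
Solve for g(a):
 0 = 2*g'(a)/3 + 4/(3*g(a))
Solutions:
 g(a) = -sqrt(C1 - 4*a)
 g(a) = sqrt(C1 - 4*a)


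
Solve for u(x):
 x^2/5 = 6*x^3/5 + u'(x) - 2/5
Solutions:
 u(x) = C1 - 3*x^4/10 + x^3/15 + 2*x/5


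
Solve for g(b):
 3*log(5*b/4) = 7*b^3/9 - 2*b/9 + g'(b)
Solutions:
 g(b) = C1 - 7*b^4/36 + b^2/9 + 3*b*log(b) - 3*b + b*log(125/64)


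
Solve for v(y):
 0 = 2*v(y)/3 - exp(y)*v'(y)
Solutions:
 v(y) = C1*exp(-2*exp(-y)/3)


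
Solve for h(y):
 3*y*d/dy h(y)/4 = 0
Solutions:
 h(y) = C1


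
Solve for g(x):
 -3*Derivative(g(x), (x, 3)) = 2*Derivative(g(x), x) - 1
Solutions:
 g(x) = C1 + C2*sin(sqrt(6)*x/3) + C3*cos(sqrt(6)*x/3) + x/2


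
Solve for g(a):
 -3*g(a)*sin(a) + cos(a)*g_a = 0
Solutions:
 g(a) = C1/cos(a)^3


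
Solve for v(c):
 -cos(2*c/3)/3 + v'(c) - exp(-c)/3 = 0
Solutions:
 v(c) = C1 + sin(2*c/3)/2 - exp(-c)/3


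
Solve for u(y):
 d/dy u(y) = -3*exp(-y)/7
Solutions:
 u(y) = C1 + 3*exp(-y)/7


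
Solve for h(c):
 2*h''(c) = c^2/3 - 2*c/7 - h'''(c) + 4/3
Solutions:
 h(c) = C1 + C2*c + C3*exp(-2*c) + c^4/72 - 13*c^3/252 + 23*c^2/56


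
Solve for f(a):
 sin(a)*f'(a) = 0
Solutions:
 f(a) = C1


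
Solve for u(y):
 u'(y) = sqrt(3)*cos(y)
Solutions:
 u(y) = C1 + sqrt(3)*sin(y)


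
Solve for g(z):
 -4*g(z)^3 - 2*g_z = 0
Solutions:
 g(z) = -sqrt(2)*sqrt(-1/(C1 - 2*z))/2
 g(z) = sqrt(2)*sqrt(-1/(C1 - 2*z))/2


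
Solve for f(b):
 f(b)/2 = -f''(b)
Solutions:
 f(b) = C1*sin(sqrt(2)*b/2) + C2*cos(sqrt(2)*b/2)


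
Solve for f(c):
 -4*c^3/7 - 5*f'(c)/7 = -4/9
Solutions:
 f(c) = C1 - c^4/5 + 28*c/45


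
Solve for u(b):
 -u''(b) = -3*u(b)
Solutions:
 u(b) = C1*exp(-sqrt(3)*b) + C2*exp(sqrt(3)*b)


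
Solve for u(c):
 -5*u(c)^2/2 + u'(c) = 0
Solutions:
 u(c) = -2/(C1 + 5*c)


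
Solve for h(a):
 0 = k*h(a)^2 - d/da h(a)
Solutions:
 h(a) = -1/(C1 + a*k)


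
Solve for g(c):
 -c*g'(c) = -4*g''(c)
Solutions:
 g(c) = C1 + C2*erfi(sqrt(2)*c/4)


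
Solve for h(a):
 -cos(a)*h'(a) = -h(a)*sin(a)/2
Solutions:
 h(a) = C1/sqrt(cos(a))


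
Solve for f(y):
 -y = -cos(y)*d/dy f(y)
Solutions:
 f(y) = C1 + Integral(y/cos(y), y)


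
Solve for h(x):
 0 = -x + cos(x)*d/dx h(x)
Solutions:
 h(x) = C1 + Integral(x/cos(x), x)


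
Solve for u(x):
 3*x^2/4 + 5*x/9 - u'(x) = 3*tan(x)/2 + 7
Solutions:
 u(x) = C1 + x^3/4 + 5*x^2/18 - 7*x + 3*log(cos(x))/2


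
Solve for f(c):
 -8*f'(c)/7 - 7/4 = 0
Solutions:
 f(c) = C1 - 49*c/32


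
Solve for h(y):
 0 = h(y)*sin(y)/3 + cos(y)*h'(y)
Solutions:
 h(y) = C1*cos(y)^(1/3)


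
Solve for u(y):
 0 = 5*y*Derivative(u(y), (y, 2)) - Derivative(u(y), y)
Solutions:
 u(y) = C1 + C2*y^(6/5)


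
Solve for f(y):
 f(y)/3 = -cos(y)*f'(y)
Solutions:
 f(y) = C1*(sin(y) - 1)^(1/6)/(sin(y) + 1)^(1/6)


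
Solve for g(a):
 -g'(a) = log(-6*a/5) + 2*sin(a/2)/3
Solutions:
 g(a) = C1 - a*log(-a) - a*log(6) + a + a*log(5) + 4*cos(a/2)/3


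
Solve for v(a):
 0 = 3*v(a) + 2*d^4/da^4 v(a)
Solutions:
 v(a) = (C1*sin(6^(1/4)*a/2) + C2*cos(6^(1/4)*a/2))*exp(-6^(1/4)*a/2) + (C3*sin(6^(1/4)*a/2) + C4*cos(6^(1/4)*a/2))*exp(6^(1/4)*a/2)


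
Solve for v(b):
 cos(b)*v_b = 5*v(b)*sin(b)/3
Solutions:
 v(b) = C1/cos(b)^(5/3)


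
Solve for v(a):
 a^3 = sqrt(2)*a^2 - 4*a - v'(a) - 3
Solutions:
 v(a) = C1 - a^4/4 + sqrt(2)*a^3/3 - 2*a^2 - 3*a


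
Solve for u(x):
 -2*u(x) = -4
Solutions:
 u(x) = 2


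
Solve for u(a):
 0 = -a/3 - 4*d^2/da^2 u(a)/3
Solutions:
 u(a) = C1 + C2*a - a^3/24


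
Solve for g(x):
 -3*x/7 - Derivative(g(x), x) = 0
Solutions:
 g(x) = C1 - 3*x^2/14


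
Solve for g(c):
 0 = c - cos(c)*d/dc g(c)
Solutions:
 g(c) = C1 + Integral(c/cos(c), c)


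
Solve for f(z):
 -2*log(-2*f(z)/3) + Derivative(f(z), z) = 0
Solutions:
 -Integral(1/(log(-_y) - log(3) + log(2)), (_y, f(z)))/2 = C1 - z


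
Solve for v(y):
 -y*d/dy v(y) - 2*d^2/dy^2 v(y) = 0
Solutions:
 v(y) = C1 + C2*erf(y/2)


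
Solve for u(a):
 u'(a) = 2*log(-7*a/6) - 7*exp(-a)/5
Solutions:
 u(a) = C1 + 2*a*log(-a) + 2*a*(-log(6) - 1 + log(7)) + 7*exp(-a)/5


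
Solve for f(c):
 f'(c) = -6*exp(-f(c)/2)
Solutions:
 f(c) = 2*log(C1 - 3*c)


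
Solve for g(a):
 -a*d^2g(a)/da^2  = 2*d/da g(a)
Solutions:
 g(a) = C1 + C2/a


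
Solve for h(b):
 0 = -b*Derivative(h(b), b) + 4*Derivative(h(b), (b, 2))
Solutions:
 h(b) = C1 + C2*erfi(sqrt(2)*b/4)


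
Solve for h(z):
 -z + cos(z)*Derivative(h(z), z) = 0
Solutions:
 h(z) = C1 + Integral(z/cos(z), z)


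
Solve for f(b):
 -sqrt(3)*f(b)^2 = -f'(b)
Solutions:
 f(b) = -1/(C1 + sqrt(3)*b)


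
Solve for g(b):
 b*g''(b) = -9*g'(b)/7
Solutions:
 g(b) = C1 + C2/b^(2/7)


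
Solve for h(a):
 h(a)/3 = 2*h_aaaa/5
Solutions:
 h(a) = C1*exp(-5^(1/4)*6^(3/4)*a/6) + C2*exp(5^(1/4)*6^(3/4)*a/6) + C3*sin(5^(1/4)*6^(3/4)*a/6) + C4*cos(5^(1/4)*6^(3/4)*a/6)


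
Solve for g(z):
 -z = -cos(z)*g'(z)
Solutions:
 g(z) = C1 + Integral(z/cos(z), z)


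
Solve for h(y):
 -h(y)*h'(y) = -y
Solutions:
 h(y) = -sqrt(C1 + y^2)
 h(y) = sqrt(C1 + y^2)


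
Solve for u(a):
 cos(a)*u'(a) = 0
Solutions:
 u(a) = C1


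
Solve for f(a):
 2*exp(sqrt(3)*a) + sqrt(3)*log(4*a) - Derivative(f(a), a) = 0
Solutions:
 f(a) = C1 + sqrt(3)*a*log(a) + sqrt(3)*a*(-1 + 2*log(2)) + 2*sqrt(3)*exp(sqrt(3)*a)/3


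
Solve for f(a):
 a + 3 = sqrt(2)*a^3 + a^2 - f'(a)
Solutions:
 f(a) = C1 + sqrt(2)*a^4/4 + a^3/3 - a^2/2 - 3*a


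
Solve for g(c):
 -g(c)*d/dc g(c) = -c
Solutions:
 g(c) = -sqrt(C1 + c^2)
 g(c) = sqrt(C1 + c^2)


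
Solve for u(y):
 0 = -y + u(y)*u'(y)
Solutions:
 u(y) = -sqrt(C1 + y^2)
 u(y) = sqrt(C1 + y^2)


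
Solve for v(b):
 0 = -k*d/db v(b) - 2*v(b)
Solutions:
 v(b) = C1*exp(-2*b/k)


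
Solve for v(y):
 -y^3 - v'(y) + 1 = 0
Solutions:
 v(y) = C1 - y^4/4 + y


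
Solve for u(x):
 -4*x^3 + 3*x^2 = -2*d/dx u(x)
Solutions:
 u(x) = C1 + x^4/2 - x^3/2


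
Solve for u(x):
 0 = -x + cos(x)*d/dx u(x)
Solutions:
 u(x) = C1 + Integral(x/cos(x), x)


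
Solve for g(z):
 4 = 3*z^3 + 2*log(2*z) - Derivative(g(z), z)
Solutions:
 g(z) = C1 + 3*z^4/4 + 2*z*log(z) - 6*z + z*log(4)


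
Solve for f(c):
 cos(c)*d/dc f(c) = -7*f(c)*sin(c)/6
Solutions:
 f(c) = C1*cos(c)^(7/6)


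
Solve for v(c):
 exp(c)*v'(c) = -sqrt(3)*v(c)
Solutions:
 v(c) = C1*exp(sqrt(3)*exp(-c))


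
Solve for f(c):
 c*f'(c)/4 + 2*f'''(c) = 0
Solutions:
 f(c) = C1 + Integral(C2*airyai(-c/2) + C3*airybi(-c/2), c)


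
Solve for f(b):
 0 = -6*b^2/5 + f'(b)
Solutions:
 f(b) = C1 + 2*b^3/5


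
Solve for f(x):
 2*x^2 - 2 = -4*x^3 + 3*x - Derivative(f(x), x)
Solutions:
 f(x) = C1 - x^4 - 2*x^3/3 + 3*x^2/2 + 2*x


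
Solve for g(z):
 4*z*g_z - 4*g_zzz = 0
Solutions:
 g(z) = C1 + Integral(C2*airyai(z) + C3*airybi(z), z)


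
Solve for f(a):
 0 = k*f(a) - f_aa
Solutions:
 f(a) = C1*exp(-a*sqrt(k)) + C2*exp(a*sqrt(k))


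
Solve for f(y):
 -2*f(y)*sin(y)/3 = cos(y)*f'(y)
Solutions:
 f(y) = C1*cos(y)^(2/3)


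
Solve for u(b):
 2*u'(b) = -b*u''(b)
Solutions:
 u(b) = C1 + C2/b


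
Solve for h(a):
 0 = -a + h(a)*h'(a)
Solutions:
 h(a) = -sqrt(C1 + a^2)
 h(a) = sqrt(C1 + a^2)


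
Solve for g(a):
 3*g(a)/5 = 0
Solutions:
 g(a) = 0


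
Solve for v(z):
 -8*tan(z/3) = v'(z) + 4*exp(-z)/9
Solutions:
 v(z) = C1 - 12*log(tan(z/3)^2 + 1) + 4*exp(-z)/9


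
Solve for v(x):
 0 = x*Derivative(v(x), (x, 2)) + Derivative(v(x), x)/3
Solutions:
 v(x) = C1 + C2*x^(2/3)


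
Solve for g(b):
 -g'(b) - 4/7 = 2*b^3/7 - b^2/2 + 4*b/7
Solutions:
 g(b) = C1 - b^4/14 + b^3/6 - 2*b^2/7 - 4*b/7


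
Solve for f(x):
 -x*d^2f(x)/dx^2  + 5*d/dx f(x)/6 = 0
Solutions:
 f(x) = C1 + C2*x^(11/6)


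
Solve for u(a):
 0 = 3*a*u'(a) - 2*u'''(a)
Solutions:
 u(a) = C1 + Integral(C2*airyai(2^(2/3)*3^(1/3)*a/2) + C3*airybi(2^(2/3)*3^(1/3)*a/2), a)


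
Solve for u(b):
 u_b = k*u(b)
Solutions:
 u(b) = C1*exp(b*k)


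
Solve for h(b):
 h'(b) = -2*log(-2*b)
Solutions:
 h(b) = C1 - 2*b*log(-b) + 2*b*(1 - log(2))


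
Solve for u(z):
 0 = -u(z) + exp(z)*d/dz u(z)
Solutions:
 u(z) = C1*exp(-exp(-z))


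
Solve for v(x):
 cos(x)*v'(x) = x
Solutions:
 v(x) = C1 + Integral(x/cos(x), x)


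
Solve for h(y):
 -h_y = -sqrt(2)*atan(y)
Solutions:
 h(y) = C1 + sqrt(2)*(y*atan(y) - log(y^2 + 1)/2)


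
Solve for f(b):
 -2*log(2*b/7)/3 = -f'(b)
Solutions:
 f(b) = C1 + 2*b*log(b)/3 - 2*b*log(7)/3 - 2*b/3 + 2*b*log(2)/3


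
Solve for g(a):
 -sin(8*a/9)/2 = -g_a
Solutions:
 g(a) = C1 - 9*cos(8*a/9)/16


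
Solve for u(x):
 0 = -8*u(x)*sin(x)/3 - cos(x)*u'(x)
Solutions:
 u(x) = C1*cos(x)^(8/3)


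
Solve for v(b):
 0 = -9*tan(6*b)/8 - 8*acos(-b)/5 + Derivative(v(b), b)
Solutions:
 v(b) = C1 + 8*b*acos(-b)/5 + 8*sqrt(1 - b^2)/5 - 3*log(cos(6*b))/16


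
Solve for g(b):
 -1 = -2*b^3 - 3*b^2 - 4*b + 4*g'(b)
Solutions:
 g(b) = C1 + b^4/8 + b^3/4 + b^2/2 - b/4


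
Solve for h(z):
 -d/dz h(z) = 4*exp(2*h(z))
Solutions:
 h(z) = log(-sqrt(-1/(C1 - 4*z))) - log(2)/2
 h(z) = log(-1/(C1 - 4*z))/2 - log(2)/2


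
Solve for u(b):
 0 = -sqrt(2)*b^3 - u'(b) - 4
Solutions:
 u(b) = C1 - sqrt(2)*b^4/4 - 4*b


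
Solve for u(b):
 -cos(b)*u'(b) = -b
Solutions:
 u(b) = C1 + Integral(b/cos(b), b)


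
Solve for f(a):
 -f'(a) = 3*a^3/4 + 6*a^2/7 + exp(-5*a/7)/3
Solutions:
 f(a) = C1 - 3*a^4/16 - 2*a^3/7 + 7*exp(-5*a/7)/15


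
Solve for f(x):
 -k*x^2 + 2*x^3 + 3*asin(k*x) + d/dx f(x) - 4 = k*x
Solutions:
 f(x) = C1 + k*x^3/3 + k*x^2/2 - x^4/2 + 4*x - 3*Piecewise((x*asin(k*x) + sqrt(-k^2*x^2 + 1)/k, Ne(k, 0)), (0, True))


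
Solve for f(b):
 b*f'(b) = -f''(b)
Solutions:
 f(b) = C1 + C2*erf(sqrt(2)*b/2)


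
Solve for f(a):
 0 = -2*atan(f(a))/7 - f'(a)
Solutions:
 Integral(1/atan(_y), (_y, f(a))) = C1 - 2*a/7


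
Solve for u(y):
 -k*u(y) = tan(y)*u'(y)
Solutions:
 u(y) = C1*exp(-k*log(sin(y)))


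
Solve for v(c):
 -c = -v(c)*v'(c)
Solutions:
 v(c) = -sqrt(C1 + c^2)
 v(c) = sqrt(C1 + c^2)


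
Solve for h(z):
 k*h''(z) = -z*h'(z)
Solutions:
 h(z) = C1 + C2*sqrt(k)*erf(sqrt(2)*z*sqrt(1/k)/2)


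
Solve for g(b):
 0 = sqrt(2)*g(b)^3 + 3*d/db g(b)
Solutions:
 g(b) = -sqrt(6)*sqrt(-1/(C1 - sqrt(2)*b))/2
 g(b) = sqrt(6)*sqrt(-1/(C1 - sqrt(2)*b))/2


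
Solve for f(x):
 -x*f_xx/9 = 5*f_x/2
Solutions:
 f(x) = C1 + C2/x^(43/2)


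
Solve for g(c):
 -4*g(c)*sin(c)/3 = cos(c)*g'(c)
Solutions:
 g(c) = C1*cos(c)^(4/3)


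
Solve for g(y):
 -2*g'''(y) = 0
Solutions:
 g(y) = C1 + C2*y + C3*y^2


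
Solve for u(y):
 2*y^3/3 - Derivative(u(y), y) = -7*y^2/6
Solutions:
 u(y) = C1 + y^4/6 + 7*y^3/18


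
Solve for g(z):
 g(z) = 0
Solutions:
 g(z) = 0


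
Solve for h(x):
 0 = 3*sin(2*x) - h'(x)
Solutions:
 h(x) = C1 - 3*cos(2*x)/2


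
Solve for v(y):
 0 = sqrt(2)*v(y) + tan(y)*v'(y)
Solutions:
 v(y) = C1/sin(y)^(sqrt(2))


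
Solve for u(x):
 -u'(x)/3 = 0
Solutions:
 u(x) = C1


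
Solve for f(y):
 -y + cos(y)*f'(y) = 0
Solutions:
 f(y) = C1 + Integral(y/cos(y), y)


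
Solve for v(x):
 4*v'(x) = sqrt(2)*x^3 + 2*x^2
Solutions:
 v(x) = C1 + sqrt(2)*x^4/16 + x^3/6


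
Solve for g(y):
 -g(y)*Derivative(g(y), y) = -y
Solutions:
 g(y) = -sqrt(C1 + y^2)
 g(y) = sqrt(C1 + y^2)


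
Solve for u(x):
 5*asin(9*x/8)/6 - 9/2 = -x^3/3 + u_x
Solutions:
 u(x) = C1 + x^4/12 + 5*x*asin(9*x/8)/6 - 9*x/2 + 5*sqrt(64 - 81*x^2)/54


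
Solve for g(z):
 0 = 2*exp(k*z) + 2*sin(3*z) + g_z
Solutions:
 g(z) = C1 + 2*cos(3*z)/3 - 2*exp(k*z)/k


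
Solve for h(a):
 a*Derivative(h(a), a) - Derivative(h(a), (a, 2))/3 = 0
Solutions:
 h(a) = C1 + C2*erfi(sqrt(6)*a/2)


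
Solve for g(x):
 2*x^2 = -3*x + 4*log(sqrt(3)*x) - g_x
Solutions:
 g(x) = C1 - 2*x^3/3 - 3*x^2/2 + 4*x*log(x) - 4*x + 2*x*log(3)


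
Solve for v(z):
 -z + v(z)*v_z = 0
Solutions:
 v(z) = -sqrt(C1 + z^2)
 v(z) = sqrt(C1 + z^2)


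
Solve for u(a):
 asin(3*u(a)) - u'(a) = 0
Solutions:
 Integral(1/asin(3*_y), (_y, u(a))) = C1 + a


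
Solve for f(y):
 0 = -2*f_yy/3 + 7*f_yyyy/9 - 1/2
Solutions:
 f(y) = C1 + C2*y + C3*exp(-sqrt(42)*y/7) + C4*exp(sqrt(42)*y/7) - 3*y^2/8


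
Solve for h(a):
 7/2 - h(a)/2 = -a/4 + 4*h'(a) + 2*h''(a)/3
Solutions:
 h(a) = C1*exp(a*(-3 + sqrt(33)/2)) + C2*exp(-a*(sqrt(33)/2 + 3)) + a/2 + 3


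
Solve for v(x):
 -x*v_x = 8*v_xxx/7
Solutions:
 v(x) = C1 + Integral(C2*airyai(-7^(1/3)*x/2) + C3*airybi(-7^(1/3)*x/2), x)


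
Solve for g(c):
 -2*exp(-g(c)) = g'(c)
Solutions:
 g(c) = log(C1 - 2*c)


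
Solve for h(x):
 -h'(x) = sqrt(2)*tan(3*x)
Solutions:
 h(x) = C1 + sqrt(2)*log(cos(3*x))/3


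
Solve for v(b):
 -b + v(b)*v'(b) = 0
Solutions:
 v(b) = -sqrt(C1 + b^2)
 v(b) = sqrt(C1 + b^2)


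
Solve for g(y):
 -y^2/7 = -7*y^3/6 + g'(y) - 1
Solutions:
 g(y) = C1 + 7*y^4/24 - y^3/21 + y


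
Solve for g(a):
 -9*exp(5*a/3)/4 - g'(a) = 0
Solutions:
 g(a) = C1 - 27*exp(5*a/3)/20


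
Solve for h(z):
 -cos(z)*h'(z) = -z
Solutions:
 h(z) = C1 + Integral(z/cos(z), z)


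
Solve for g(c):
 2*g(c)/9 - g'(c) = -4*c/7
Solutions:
 g(c) = C1*exp(2*c/9) - 18*c/7 - 81/7


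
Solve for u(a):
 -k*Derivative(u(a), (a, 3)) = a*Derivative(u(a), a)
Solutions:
 u(a) = C1 + Integral(C2*airyai(a*(-1/k)^(1/3)) + C3*airybi(a*(-1/k)^(1/3)), a)


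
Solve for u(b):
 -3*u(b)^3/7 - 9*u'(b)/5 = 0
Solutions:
 u(b) = -sqrt(42)*sqrt(-1/(C1 - 5*b))/2
 u(b) = sqrt(42)*sqrt(-1/(C1 - 5*b))/2


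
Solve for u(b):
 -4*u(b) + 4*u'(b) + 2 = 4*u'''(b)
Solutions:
 u(b) = C1*exp(6^(1/3)*b*(2*3^(1/3)/(sqrt(69) + 9)^(1/3) + 2^(1/3)*(sqrt(69) + 9)^(1/3))/12)*sin(2^(1/3)*3^(1/6)*b*(-2^(1/3)*3^(2/3)*(sqrt(69) + 9)^(1/3) + 6/(sqrt(69) + 9)^(1/3))/12) + C2*exp(6^(1/3)*b*(2*3^(1/3)/(sqrt(69) + 9)^(1/3) + 2^(1/3)*(sqrt(69) + 9)^(1/3))/12)*cos(2^(1/3)*3^(1/6)*b*(-2^(1/3)*3^(2/3)*(sqrt(69) + 9)^(1/3) + 6/(sqrt(69) + 9)^(1/3))/12) + C3*exp(-6^(1/3)*b*(2*3^(1/3)/(sqrt(69) + 9)^(1/3) + 2^(1/3)*(sqrt(69) + 9)^(1/3))/6) + 1/2


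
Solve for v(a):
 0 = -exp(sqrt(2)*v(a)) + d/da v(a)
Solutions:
 v(a) = sqrt(2)*(2*log(-1/(C1 + a)) - log(2))/4


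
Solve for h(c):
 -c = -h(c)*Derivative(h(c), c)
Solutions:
 h(c) = -sqrt(C1 + c^2)
 h(c) = sqrt(C1 + c^2)


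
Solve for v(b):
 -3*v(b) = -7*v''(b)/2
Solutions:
 v(b) = C1*exp(-sqrt(42)*b/7) + C2*exp(sqrt(42)*b/7)


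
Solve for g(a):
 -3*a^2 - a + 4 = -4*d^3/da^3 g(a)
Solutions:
 g(a) = C1 + C2*a + C3*a^2 + a^5/80 + a^4/96 - a^3/6


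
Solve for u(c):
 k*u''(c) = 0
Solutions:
 u(c) = C1 + C2*c


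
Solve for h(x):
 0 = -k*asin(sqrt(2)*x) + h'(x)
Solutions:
 h(x) = C1 + k*(x*asin(sqrt(2)*x) + sqrt(2)*sqrt(1 - 2*x^2)/2)


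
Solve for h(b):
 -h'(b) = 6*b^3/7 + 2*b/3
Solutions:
 h(b) = C1 - 3*b^4/14 - b^2/3


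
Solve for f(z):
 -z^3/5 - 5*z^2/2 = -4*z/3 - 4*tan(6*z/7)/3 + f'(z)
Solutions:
 f(z) = C1 - z^4/20 - 5*z^3/6 + 2*z^2/3 - 14*log(cos(6*z/7))/9


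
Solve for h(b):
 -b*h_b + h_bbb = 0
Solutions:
 h(b) = C1 + Integral(C2*airyai(b) + C3*airybi(b), b)


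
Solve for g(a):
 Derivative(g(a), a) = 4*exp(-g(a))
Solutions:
 g(a) = log(C1 + 4*a)


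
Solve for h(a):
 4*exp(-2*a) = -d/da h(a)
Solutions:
 h(a) = C1 + 2*exp(-2*a)


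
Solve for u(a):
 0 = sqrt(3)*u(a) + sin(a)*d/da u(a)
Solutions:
 u(a) = C1*(cos(a) + 1)^(sqrt(3)/2)/(cos(a) - 1)^(sqrt(3)/2)


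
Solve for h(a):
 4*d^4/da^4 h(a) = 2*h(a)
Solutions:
 h(a) = C1*exp(-2^(3/4)*a/2) + C2*exp(2^(3/4)*a/2) + C3*sin(2^(3/4)*a/2) + C4*cos(2^(3/4)*a/2)


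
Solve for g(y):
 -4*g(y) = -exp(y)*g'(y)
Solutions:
 g(y) = C1*exp(-4*exp(-y))


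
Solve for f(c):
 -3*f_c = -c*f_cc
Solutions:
 f(c) = C1 + C2*c^4


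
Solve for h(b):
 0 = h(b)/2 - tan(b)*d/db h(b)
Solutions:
 h(b) = C1*sqrt(sin(b))


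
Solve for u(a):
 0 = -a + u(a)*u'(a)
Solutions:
 u(a) = -sqrt(C1 + a^2)
 u(a) = sqrt(C1 + a^2)


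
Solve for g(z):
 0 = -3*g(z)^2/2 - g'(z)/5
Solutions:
 g(z) = 2/(C1 + 15*z)


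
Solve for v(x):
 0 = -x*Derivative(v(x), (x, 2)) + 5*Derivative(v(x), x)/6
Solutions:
 v(x) = C1 + C2*x^(11/6)


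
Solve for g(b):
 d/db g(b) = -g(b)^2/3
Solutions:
 g(b) = 3/(C1 + b)


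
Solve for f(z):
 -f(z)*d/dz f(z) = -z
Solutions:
 f(z) = -sqrt(C1 + z^2)
 f(z) = sqrt(C1 + z^2)


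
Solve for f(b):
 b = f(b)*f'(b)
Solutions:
 f(b) = -sqrt(C1 + b^2)
 f(b) = sqrt(C1 + b^2)


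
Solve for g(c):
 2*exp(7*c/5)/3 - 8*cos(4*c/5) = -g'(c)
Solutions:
 g(c) = C1 - 10*exp(7*c/5)/21 + 10*sin(4*c/5)


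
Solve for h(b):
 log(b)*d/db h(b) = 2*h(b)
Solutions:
 h(b) = C1*exp(2*li(b))


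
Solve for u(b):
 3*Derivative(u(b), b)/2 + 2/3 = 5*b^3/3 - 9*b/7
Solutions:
 u(b) = C1 + 5*b^4/18 - 3*b^2/7 - 4*b/9


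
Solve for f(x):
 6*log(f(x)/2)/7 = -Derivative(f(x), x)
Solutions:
 -7*Integral(1/(-log(_y) + log(2)), (_y, f(x)))/6 = C1 - x


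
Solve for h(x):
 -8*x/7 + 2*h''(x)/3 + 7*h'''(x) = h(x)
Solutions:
 h(x) = C1*exp(-x*(8*2^(1/3)/(189*sqrt(35689) + 35705)^(1/3) + 8 + 2^(2/3)*(189*sqrt(35689) + 35705)^(1/3))/252)*sin(2^(1/3)*sqrt(3)*x*(-2^(1/3)*(189*sqrt(35689) + 35705)^(1/3) + 8/(189*sqrt(35689) + 35705)^(1/3))/252) + C2*exp(-x*(8*2^(1/3)/(189*sqrt(35689) + 35705)^(1/3) + 8 + 2^(2/3)*(189*sqrt(35689) + 35705)^(1/3))/252)*cos(2^(1/3)*sqrt(3)*x*(-2^(1/3)*(189*sqrt(35689) + 35705)^(1/3) + 8/(189*sqrt(35689) + 35705)^(1/3))/252) + C3*exp(x*(-4 + 8*2^(1/3)/(189*sqrt(35689) + 35705)^(1/3) + 2^(2/3)*(189*sqrt(35689) + 35705)^(1/3))/126) - 8*x/7


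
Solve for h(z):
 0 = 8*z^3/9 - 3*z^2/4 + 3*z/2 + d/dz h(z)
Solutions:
 h(z) = C1 - 2*z^4/9 + z^3/4 - 3*z^2/4


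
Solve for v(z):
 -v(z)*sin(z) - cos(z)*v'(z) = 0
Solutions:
 v(z) = C1*cos(z)


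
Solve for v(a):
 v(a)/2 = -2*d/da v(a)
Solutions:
 v(a) = C1*exp(-a/4)


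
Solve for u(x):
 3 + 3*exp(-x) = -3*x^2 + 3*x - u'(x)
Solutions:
 u(x) = C1 - x^3 + 3*x^2/2 - 3*x + 3*exp(-x)


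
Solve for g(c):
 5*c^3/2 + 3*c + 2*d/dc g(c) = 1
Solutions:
 g(c) = C1 - 5*c^4/16 - 3*c^2/4 + c/2


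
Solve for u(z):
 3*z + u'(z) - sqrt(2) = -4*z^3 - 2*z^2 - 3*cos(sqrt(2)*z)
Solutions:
 u(z) = C1 - z^4 - 2*z^3/3 - 3*z^2/2 + sqrt(2)*z - 3*sqrt(2)*sin(sqrt(2)*z)/2


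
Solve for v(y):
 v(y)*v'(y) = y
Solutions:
 v(y) = -sqrt(C1 + y^2)
 v(y) = sqrt(C1 + y^2)


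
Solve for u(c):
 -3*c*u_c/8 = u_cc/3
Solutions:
 u(c) = C1 + C2*erf(3*c/4)


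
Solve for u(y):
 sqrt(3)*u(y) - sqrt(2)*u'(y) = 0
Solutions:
 u(y) = C1*exp(sqrt(6)*y/2)


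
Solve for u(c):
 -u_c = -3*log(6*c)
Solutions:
 u(c) = C1 + 3*c*log(c) - 3*c + c*log(216)


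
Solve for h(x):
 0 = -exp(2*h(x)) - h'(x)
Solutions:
 h(x) = log(-sqrt(-1/(C1 - x))) - log(2)/2
 h(x) = log(-1/(C1 - x))/2 - log(2)/2


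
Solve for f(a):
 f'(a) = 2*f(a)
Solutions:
 f(a) = C1*exp(2*a)


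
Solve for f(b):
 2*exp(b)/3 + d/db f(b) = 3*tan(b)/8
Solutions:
 f(b) = C1 - 2*exp(b)/3 - 3*log(cos(b))/8


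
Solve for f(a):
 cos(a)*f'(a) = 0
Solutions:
 f(a) = C1


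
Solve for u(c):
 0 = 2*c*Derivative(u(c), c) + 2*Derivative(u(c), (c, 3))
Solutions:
 u(c) = C1 + Integral(C2*airyai(-c) + C3*airybi(-c), c)


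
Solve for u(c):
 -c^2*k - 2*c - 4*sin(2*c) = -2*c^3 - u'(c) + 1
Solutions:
 u(c) = C1 - c^4/2 + c^3*k/3 + c^2 + c - 2*cos(2*c)


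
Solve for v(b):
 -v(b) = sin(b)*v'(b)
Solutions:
 v(b) = C1*sqrt(cos(b) + 1)/sqrt(cos(b) - 1)


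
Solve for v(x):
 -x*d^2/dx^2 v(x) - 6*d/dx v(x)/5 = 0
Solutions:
 v(x) = C1 + C2/x^(1/5)


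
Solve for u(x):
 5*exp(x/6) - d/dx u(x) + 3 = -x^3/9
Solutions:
 u(x) = C1 + x^4/36 + 3*x + 30*exp(x/6)


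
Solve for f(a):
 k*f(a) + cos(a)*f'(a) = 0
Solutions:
 f(a) = C1*exp(k*(log(sin(a) - 1) - log(sin(a) + 1))/2)


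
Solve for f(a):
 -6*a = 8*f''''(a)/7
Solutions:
 f(a) = C1 + C2*a + C3*a^2 + C4*a^3 - 7*a^5/160


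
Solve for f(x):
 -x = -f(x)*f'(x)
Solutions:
 f(x) = -sqrt(C1 + x^2)
 f(x) = sqrt(C1 + x^2)


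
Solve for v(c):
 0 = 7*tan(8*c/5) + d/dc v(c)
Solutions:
 v(c) = C1 + 35*log(cos(8*c/5))/8


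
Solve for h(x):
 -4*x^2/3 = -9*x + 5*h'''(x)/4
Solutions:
 h(x) = C1 + C2*x + C3*x^2 - 4*x^5/225 + 3*x^4/10


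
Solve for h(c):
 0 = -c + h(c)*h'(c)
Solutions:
 h(c) = -sqrt(C1 + c^2)
 h(c) = sqrt(C1 + c^2)


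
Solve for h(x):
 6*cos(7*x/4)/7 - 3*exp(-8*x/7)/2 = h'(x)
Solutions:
 h(x) = C1 + 24*sin(7*x/4)/49 + 21*exp(-8*x/7)/16


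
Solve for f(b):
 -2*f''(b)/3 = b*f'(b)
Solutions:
 f(b) = C1 + C2*erf(sqrt(3)*b/2)


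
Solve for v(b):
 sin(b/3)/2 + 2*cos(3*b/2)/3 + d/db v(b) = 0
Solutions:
 v(b) = C1 - 4*sin(3*b/2)/9 + 3*cos(b/3)/2


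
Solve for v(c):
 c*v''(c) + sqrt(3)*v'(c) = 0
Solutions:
 v(c) = C1 + C2*c^(1 - sqrt(3))


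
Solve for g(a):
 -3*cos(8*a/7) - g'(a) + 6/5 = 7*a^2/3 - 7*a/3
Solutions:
 g(a) = C1 - 7*a^3/9 + 7*a^2/6 + 6*a/5 - 21*sin(8*a/7)/8


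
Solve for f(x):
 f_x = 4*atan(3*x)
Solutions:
 f(x) = C1 + 4*x*atan(3*x) - 2*log(9*x^2 + 1)/3


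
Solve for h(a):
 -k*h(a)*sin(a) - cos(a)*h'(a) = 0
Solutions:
 h(a) = C1*exp(k*log(cos(a)))


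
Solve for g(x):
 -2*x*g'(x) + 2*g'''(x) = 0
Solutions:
 g(x) = C1 + Integral(C2*airyai(x) + C3*airybi(x), x)


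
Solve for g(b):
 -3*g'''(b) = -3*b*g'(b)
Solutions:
 g(b) = C1 + Integral(C2*airyai(b) + C3*airybi(b), b)


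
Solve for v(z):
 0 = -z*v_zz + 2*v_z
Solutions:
 v(z) = C1 + C2*z^3


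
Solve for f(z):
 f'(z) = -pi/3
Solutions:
 f(z) = C1 - pi*z/3


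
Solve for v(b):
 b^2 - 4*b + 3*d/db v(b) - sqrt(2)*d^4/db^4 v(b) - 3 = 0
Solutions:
 v(b) = C1 + C4*exp(2^(5/6)*3^(1/3)*b/2) - b^3/9 + 2*b^2/3 + b + (C2*sin(6^(5/6)*b/4) + C3*cos(6^(5/6)*b/4))*exp(-2^(5/6)*3^(1/3)*b/4)


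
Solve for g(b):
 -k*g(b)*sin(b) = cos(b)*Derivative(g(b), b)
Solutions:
 g(b) = C1*exp(k*log(cos(b)))


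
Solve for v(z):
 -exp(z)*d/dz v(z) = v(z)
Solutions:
 v(z) = C1*exp(exp(-z))


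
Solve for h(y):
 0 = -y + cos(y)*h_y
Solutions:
 h(y) = C1 + Integral(y/cos(y), y)


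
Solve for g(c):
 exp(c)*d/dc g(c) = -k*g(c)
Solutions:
 g(c) = C1*exp(k*exp(-c))


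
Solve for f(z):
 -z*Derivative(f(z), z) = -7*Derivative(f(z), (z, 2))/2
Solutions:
 f(z) = C1 + C2*erfi(sqrt(7)*z/7)


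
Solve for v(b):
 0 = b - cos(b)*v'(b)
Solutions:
 v(b) = C1 + Integral(b/cos(b), b)


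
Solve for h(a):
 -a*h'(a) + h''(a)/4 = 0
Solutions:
 h(a) = C1 + C2*erfi(sqrt(2)*a)


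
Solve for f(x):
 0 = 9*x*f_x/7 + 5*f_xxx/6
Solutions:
 f(x) = C1 + Integral(C2*airyai(-3*2^(1/3)*35^(2/3)*x/35) + C3*airybi(-3*2^(1/3)*35^(2/3)*x/35), x)


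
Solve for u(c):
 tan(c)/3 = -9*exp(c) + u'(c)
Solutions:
 u(c) = C1 + 9*exp(c) - log(cos(c))/3


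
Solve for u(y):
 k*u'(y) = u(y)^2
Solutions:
 u(y) = -k/(C1*k + y)


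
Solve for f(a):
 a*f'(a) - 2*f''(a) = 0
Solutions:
 f(a) = C1 + C2*erfi(a/2)


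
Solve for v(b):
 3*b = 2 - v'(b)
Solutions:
 v(b) = C1 - 3*b^2/2 + 2*b


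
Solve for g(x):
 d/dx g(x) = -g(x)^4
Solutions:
 g(x) = (-3^(2/3) - 3*3^(1/6)*I)*(1/(C1 + x))^(1/3)/6
 g(x) = (-3^(2/3) + 3*3^(1/6)*I)*(1/(C1 + x))^(1/3)/6
 g(x) = (1/(C1 + 3*x))^(1/3)


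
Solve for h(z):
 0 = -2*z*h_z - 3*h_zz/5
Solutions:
 h(z) = C1 + C2*erf(sqrt(15)*z/3)


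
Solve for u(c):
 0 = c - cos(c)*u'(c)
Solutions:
 u(c) = C1 + Integral(c/cos(c), c)


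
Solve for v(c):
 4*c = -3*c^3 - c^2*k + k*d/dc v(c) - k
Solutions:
 v(c) = C1 + 3*c^4/(4*k) + c^3/3 + 2*c^2/k + c


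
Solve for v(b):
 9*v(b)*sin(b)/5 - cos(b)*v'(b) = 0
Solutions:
 v(b) = C1/cos(b)^(9/5)


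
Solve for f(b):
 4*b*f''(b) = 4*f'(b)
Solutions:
 f(b) = C1 + C2*b^2


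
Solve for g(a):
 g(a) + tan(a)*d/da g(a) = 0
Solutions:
 g(a) = C1/sin(a)


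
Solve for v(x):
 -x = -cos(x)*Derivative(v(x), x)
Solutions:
 v(x) = C1 + Integral(x/cos(x), x)


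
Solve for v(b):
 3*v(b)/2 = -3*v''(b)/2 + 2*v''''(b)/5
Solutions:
 v(b) = C1*exp(-sqrt(2)*b*sqrt(15 + sqrt(465))/4) + C2*exp(sqrt(2)*b*sqrt(15 + sqrt(465))/4) + C3*sin(sqrt(2)*b*sqrt(-15 + sqrt(465))/4) + C4*cos(sqrt(2)*b*sqrt(-15 + sqrt(465))/4)


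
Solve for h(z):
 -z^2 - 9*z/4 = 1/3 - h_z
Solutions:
 h(z) = C1 + z^3/3 + 9*z^2/8 + z/3


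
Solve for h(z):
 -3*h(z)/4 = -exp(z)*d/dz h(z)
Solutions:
 h(z) = C1*exp(-3*exp(-z)/4)


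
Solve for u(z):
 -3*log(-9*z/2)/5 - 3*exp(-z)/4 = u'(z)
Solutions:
 u(z) = C1 - 3*z*log(-z)/5 + 3*z*(-2*log(3) + log(2) + 1)/5 + 3*exp(-z)/4


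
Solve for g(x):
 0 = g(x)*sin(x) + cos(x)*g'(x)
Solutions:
 g(x) = C1*cos(x)


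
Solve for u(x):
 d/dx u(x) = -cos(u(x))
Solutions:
 u(x) = pi - asin((C1 + exp(2*x))/(C1 - exp(2*x)))
 u(x) = asin((C1 + exp(2*x))/(C1 - exp(2*x)))


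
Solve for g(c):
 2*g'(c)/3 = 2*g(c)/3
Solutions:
 g(c) = C1*exp(c)


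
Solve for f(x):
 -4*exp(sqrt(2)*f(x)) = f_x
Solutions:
 f(x) = sqrt(2)*(2*log(1/(C1 + 4*x)) - log(2))/4


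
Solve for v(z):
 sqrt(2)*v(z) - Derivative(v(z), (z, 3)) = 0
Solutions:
 v(z) = C3*exp(2^(1/6)*z) + (C1*sin(2^(1/6)*sqrt(3)*z/2) + C2*cos(2^(1/6)*sqrt(3)*z/2))*exp(-2^(1/6)*z/2)


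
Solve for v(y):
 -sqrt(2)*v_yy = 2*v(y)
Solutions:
 v(y) = C1*sin(2^(1/4)*y) + C2*cos(2^(1/4)*y)


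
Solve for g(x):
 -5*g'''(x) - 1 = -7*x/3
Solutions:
 g(x) = C1 + C2*x + C3*x^2 + 7*x^4/360 - x^3/30


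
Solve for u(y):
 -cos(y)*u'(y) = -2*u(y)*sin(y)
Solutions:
 u(y) = C1/cos(y)^2


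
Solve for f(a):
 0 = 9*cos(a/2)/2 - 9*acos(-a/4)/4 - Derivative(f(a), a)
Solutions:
 f(a) = C1 - 9*a*acos(-a/4)/4 - 9*sqrt(16 - a^2)/4 + 9*sin(a/2)


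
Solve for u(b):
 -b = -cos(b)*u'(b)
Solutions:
 u(b) = C1 + Integral(b/cos(b), b)


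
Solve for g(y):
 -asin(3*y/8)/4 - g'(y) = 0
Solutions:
 g(y) = C1 - y*asin(3*y/8)/4 - sqrt(64 - 9*y^2)/12


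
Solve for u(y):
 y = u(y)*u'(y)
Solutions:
 u(y) = -sqrt(C1 + y^2)
 u(y) = sqrt(C1 + y^2)


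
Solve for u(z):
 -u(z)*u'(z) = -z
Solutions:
 u(z) = -sqrt(C1 + z^2)
 u(z) = sqrt(C1 + z^2)


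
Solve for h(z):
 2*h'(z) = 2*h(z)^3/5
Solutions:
 h(z) = -sqrt(10)*sqrt(-1/(C1 + z))/2
 h(z) = sqrt(10)*sqrt(-1/(C1 + z))/2


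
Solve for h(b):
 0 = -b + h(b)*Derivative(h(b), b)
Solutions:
 h(b) = -sqrt(C1 + b^2)
 h(b) = sqrt(C1 + b^2)


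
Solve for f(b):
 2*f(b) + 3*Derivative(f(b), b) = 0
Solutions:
 f(b) = C1*exp(-2*b/3)


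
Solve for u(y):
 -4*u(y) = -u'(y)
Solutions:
 u(y) = C1*exp(4*y)


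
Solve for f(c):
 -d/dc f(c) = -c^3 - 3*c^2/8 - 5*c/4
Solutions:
 f(c) = C1 + c^4/4 + c^3/8 + 5*c^2/8


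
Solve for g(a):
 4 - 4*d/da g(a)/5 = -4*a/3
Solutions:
 g(a) = C1 + 5*a^2/6 + 5*a


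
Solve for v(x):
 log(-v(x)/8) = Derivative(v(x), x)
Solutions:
 -Integral(1/(log(-_y) - 3*log(2)), (_y, v(x))) = C1 - x


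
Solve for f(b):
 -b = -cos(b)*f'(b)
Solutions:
 f(b) = C1 + Integral(b/cos(b), b)


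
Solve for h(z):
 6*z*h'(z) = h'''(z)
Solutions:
 h(z) = C1 + Integral(C2*airyai(6^(1/3)*z) + C3*airybi(6^(1/3)*z), z)


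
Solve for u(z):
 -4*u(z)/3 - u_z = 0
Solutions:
 u(z) = C1*exp(-4*z/3)


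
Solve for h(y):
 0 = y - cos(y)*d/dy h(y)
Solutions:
 h(y) = C1 + Integral(y/cos(y), y)


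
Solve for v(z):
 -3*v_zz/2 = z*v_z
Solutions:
 v(z) = C1 + C2*erf(sqrt(3)*z/3)


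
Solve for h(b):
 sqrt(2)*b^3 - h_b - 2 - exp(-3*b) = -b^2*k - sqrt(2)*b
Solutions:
 h(b) = C1 + sqrt(2)*b^4/4 + b^3*k/3 + sqrt(2)*b^2/2 - 2*b + exp(-3*b)/3


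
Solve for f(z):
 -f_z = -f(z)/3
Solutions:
 f(z) = C1*exp(z/3)


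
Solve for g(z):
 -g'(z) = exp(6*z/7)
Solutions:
 g(z) = C1 - 7*exp(6*z/7)/6


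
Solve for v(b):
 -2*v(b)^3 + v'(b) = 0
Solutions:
 v(b) = -sqrt(2)*sqrt(-1/(C1 + 2*b))/2
 v(b) = sqrt(2)*sqrt(-1/(C1 + 2*b))/2


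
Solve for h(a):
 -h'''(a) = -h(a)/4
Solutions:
 h(a) = C3*exp(2^(1/3)*a/2) + (C1*sin(2^(1/3)*sqrt(3)*a/4) + C2*cos(2^(1/3)*sqrt(3)*a/4))*exp(-2^(1/3)*a/4)


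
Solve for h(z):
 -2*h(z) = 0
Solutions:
 h(z) = 0


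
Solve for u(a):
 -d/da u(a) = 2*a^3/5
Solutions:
 u(a) = C1 - a^4/10


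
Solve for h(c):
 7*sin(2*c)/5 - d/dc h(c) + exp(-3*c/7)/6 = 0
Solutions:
 h(c) = C1 - 7*cos(2*c)/10 - 7*exp(-3*c/7)/18


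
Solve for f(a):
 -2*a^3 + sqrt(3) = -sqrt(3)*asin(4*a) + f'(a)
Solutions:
 f(a) = C1 - a^4/2 + sqrt(3)*a + sqrt(3)*(a*asin(4*a) + sqrt(1 - 16*a^2)/4)


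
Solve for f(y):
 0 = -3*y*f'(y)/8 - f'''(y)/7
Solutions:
 f(y) = C1 + Integral(C2*airyai(-21^(1/3)*y/2) + C3*airybi(-21^(1/3)*y/2), y)


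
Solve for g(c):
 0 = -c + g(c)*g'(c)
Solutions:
 g(c) = -sqrt(C1 + c^2)
 g(c) = sqrt(C1 + c^2)


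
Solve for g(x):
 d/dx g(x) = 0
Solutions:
 g(x) = C1


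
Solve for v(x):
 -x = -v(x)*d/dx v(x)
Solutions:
 v(x) = -sqrt(C1 + x^2)
 v(x) = sqrt(C1 + x^2)


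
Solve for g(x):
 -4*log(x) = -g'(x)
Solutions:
 g(x) = C1 + 4*x*log(x) - 4*x


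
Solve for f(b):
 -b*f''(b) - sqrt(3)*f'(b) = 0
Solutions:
 f(b) = C1 + C2*b^(1 - sqrt(3))


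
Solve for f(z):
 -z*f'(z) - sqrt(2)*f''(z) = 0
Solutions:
 f(z) = C1 + C2*erf(2^(1/4)*z/2)


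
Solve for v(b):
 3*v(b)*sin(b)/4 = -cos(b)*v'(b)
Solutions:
 v(b) = C1*cos(b)^(3/4)


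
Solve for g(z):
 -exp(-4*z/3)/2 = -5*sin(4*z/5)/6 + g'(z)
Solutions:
 g(z) = C1 - 25*cos(4*z/5)/24 + 3*exp(-4*z/3)/8


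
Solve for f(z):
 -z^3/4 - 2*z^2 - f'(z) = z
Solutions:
 f(z) = C1 - z^4/16 - 2*z^3/3 - z^2/2


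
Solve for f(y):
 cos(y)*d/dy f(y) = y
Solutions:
 f(y) = C1 + Integral(y/cos(y), y)


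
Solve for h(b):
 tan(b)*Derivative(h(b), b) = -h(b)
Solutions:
 h(b) = C1/sin(b)


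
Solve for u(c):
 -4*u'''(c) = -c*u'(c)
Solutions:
 u(c) = C1 + Integral(C2*airyai(2^(1/3)*c/2) + C3*airybi(2^(1/3)*c/2), c)


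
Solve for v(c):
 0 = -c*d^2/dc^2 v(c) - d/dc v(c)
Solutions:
 v(c) = C1 + C2*log(c)


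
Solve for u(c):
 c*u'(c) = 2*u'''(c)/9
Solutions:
 u(c) = C1 + Integral(C2*airyai(6^(2/3)*c/2) + C3*airybi(6^(2/3)*c/2), c)


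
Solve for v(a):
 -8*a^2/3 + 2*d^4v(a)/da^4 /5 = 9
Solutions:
 v(a) = C1 + C2*a + C3*a^2 + C4*a^3 + a^6/54 + 15*a^4/16


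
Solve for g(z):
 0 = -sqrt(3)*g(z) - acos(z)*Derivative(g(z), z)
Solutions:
 g(z) = C1*exp(-sqrt(3)*Integral(1/acos(z), z))


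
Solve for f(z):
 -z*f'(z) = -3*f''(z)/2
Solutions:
 f(z) = C1 + C2*erfi(sqrt(3)*z/3)


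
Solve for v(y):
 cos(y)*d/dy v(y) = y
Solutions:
 v(y) = C1 + Integral(y/cos(y), y)


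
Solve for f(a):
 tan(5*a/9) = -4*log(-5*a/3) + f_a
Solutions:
 f(a) = C1 + 4*a*log(-a) - 4*a*log(3) - 4*a + 4*a*log(5) - 9*log(cos(5*a/9))/5


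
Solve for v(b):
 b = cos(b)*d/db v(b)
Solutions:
 v(b) = C1 + Integral(b/cos(b), b)


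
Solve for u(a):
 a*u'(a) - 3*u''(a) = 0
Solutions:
 u(a) = C1 + C2*erfi(sqrt(6)*a/6)


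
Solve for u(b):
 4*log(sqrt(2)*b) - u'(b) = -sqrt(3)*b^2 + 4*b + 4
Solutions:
 u(b) = C1 + sqrt(3)*b^3/3 - 2*b^2 + 4*b*log(b) - 8*b + b*log(4)


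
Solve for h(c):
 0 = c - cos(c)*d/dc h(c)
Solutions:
 h(c) = C1 + Integral(c/cos(c), c)


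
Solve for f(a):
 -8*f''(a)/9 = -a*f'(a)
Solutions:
 f(a) = C1 + C2*erfi(3*a/4)


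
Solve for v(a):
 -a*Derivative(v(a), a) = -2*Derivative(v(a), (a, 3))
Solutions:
 v(a) = C1 + Integral(C2*airyai(2^(2/3)*a/2) + C3*airybi(2^(2/3)*a/2), a)


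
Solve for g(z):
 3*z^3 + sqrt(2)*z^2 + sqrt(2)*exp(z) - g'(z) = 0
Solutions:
 g(z) = C1 + 3*z^4/4 + sqrt(2)*z^3/3 + sqrt(2)*exp(z)


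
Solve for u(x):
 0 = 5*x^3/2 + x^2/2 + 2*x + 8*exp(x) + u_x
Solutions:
 u(x) = C1 - 5*x^4/8 - x^3/6 - x^2 - 8*exp(x)


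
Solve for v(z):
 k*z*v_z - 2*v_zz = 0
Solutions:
 v(z) = Piecewise((-sqrt(pi)*C1*erf(z*sqrt(-k)/2)/sqrt(-k) - C2, (k > 0) | (k < 0)), (-C1*z - C2, True))


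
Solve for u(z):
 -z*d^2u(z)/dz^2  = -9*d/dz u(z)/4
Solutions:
 u(z) = C1 + C2*z^(13/4)


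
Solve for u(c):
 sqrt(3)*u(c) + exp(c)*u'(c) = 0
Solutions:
 u(c) = C1*exp(sqrt(3)*exp(-c))


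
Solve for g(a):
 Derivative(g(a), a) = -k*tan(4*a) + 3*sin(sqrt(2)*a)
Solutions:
 g(a) = C1 + k*log(cos(4*a))/4 - 3*sqrt(2)*cos(sqrt(2)*a)/2


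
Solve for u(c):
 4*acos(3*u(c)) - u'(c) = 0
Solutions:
 Integral(1/acos(3*_y), (_y, u(c))) = C1 + 4*c


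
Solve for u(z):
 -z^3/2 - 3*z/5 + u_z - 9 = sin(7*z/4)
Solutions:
 u(z) = C1 + z^4/8 + 3*z^2/10 + 9*z - 4*cos(7*z/4)/7


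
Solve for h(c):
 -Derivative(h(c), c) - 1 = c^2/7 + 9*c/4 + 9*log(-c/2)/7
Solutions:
 h(c) = C1 - c^3/21 - 9*c^2/8 - 9*c*log(-c)/7 + c*(2 + 9*log(2))/7


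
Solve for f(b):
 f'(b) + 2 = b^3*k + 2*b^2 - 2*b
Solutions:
 f(b) = C1 + b^4*k/4 + 2*b^3/3 - b^2 - 2*b


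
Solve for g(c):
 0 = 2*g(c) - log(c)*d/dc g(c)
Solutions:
 g(c) = C1*exp(2*li(c))


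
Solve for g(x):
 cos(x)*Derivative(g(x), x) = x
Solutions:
 g(x) = C1 + Integral(x/cos(x), x)


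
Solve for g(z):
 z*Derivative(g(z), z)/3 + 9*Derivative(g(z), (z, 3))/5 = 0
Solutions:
 g(z) = C1 + Integral(C2*airyai(-5^(1/3)*z/3) + C3*airybi(-5^(1/3)*z/3), z)


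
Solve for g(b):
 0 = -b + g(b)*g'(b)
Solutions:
 g(b) = -sqrt(C1 + b^2)
 g(b) = sqrt(C1 + b^2)


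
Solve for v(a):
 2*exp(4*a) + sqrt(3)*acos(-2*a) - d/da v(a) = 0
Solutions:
 v(a) = C1 + sqrt(3)*(a*acos(-2*a) + sqrt(1 - 4*a^2)/2) + exp(4*a)/2


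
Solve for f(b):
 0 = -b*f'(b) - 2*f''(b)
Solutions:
 f(b) = C1 + C2*erf(b/2)


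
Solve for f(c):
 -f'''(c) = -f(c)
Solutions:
 f(c) = C3*exp(c) + (C1*sin(sqrt(3)*c/2) + C2*cos(sqrt(3)*c/2))*exp(-c/2)


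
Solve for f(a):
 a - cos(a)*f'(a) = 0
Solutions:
 f(a) = C1 + Integral(a/cos(a), a)


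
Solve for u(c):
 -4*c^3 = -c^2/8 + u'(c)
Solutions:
 u(c) = C1 - c^4 + c^3/24


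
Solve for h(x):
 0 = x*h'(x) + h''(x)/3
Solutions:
 h(x) = C1 + C2*erf(sqrt(6)*x/2)


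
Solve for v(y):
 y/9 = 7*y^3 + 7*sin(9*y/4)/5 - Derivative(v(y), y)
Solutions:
 v(y) = C1 + 7*y^4/4 - y^2/18 - 28*cos(9*y/4)/45


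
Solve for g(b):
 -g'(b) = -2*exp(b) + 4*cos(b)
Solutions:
 g(b) = C1 + 2*exp(b) - 4*sin(b)


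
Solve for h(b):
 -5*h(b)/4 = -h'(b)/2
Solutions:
 h(b) = C1*exp(5*b/2)


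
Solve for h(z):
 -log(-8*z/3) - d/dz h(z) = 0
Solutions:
 h(z) = C1 - z*log(-z) + z*(-3*log(2) + 1 + log(3))


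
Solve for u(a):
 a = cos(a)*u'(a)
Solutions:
 u(a) = C1 + Integral(a/cos(a), a)


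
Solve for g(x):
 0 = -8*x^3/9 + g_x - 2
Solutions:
 g(x) = C1 + 2*x^4/9 + 2*x


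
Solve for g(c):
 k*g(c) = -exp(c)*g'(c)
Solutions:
 g(c) = C1*exp(k*exp(-c))


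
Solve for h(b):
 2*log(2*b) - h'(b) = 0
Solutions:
 h(b) = C1 + 2*b*log(b) - 2*b + b*log(4)


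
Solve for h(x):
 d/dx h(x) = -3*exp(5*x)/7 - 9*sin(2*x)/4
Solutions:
 h(x) = C1 - 3*exp(5*x)/35 + 9*cos(2*x)/8


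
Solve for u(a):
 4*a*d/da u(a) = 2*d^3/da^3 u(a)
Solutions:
 u(a) = C1 + Integral(C2*airyai(2^(1/3)*a) + C3*airybi(2^(1/3)*a), a)


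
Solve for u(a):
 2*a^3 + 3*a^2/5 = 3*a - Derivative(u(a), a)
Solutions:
 u(a) = C1 - a^4/2 - a^3/5 + 3*a^2/2


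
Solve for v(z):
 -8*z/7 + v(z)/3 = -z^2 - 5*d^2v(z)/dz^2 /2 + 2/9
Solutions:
 v(z) = C1*sin(sqrt(30)*z/15) + C2*cos(sqrt(30)*z/15) - 3*z^2 + 24*z/7 + 137/3


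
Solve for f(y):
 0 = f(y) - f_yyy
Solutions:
 f(y) = C3*exp(y) + (C1*sin(sqrt(3)*y/2) + C2*cos(sqrt(3)*y/2))*exp(-y/2)


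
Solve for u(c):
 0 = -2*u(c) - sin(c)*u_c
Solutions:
 u(c) = C1*(cos(c) + 1)/(cos(c) - 1)


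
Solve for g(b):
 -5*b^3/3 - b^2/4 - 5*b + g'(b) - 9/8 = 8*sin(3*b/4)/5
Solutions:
 g(b) = C1 + 5*b^4/12 + b^3/12 + 5*b^2/2 + 9*b/8 - 32*cos(3*b/4)/15


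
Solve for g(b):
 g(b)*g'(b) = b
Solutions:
 g(b) = -sqrt(C1 + b^2)
 g(b) = sqrt(C1 + b^2)


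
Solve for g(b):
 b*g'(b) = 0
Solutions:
 g(b) = C1


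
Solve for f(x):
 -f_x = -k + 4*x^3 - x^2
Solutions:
 f(x) = C1 + k*x - x^4 + x^3/3


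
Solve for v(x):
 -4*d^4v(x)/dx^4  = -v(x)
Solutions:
 v(x) = C1*exp(-sqrt(2)*x/2) + C2*exp(sqrt(2)*x/2) + C3*sin(sqrt(2)*x/2) + C4*cos(sqrt(2)*x/2)


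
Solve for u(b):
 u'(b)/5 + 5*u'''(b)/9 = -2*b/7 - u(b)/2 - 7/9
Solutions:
 u(b) = C1*exp(-6^(1/3)*b*(-(75 + sqrt(5673))^(1/3) + 2*6^(1/3)/(75 + sqrt(5673))^(1/3))/20)*sin(2^(1/3)*3^(1/6)*b*(6*2^(1/3)/(75 + sqrt(5673))^(1/3) + 3^(2/3)*(75 + sqrt(5673))^(1/3))/20) + C2*exp(-6^(1/3)*b*(-(75 + sqrt(5673))^(1/3) + 2*6^(1/3)/(75 + sqrt(5673))^(1/3))/20)*cos(2^(1/3)*3^(1/6)*b*(6*2^(1/3)/(75 + sqrt(5673))^(1/3) + 3^(2/3)*(75 + sqrt(5673))^(1/3))/20) + C3*exp(6^(1/3)*b*(-(75 + sqrt(5673))^(1/3) + 2*6^(1/3)/(75 + sqrt(5673))^(1/3))/10) - 4*b/7 - 418/315
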